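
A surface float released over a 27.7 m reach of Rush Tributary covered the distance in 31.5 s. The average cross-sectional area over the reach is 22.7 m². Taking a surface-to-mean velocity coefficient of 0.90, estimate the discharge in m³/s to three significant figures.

v_surface = L / t̄ = 27.7 / 31.5 = 0.8794 m/s
v_mean = 0.90 × 0.8794 = 0.7914 m/s
Q = A × v_mean = 22.7 × 0.7914 = 17.97 m³/s

18.0 m³/s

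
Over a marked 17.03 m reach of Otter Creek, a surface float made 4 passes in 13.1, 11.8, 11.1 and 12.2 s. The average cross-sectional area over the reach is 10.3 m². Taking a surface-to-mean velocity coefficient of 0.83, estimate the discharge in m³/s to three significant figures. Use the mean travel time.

t̄ = (13.1 + 11.8 + 11.1 + 12.2) / 4 = 12.05 s
v_surface = L / t̄ = 17.03 / 12.05 = 1.413 m/s
v_mean = 0.83 × 1.413 = 1.173 m/s
Q = A × v_mean = 10.3 × 1.173 = 12.08 m³/s

12.1 m³/s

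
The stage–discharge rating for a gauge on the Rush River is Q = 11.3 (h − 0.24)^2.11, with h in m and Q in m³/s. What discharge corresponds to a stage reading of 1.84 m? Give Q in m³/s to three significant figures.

30.5 m³/s

Q = 11.3 × (1.84 − 0.24)^2.11 = 11.3 × 1.6^2.11 = 30.46 m³/s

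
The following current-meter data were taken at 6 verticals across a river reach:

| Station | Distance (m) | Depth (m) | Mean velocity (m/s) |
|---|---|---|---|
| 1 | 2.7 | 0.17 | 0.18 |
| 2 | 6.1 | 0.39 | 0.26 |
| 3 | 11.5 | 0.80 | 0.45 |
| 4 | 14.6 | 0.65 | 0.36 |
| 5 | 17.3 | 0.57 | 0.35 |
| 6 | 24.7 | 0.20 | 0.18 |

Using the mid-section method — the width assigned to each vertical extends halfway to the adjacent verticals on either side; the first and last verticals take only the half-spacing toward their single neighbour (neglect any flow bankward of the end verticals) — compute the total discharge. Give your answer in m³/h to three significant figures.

w_1 = (6.1 − 2.7)/2 = 1.7 m; q_1 = 0.18 × 0.17 × 1.7 = 0.05202 m³/s
w_2 = (11.5 − 2.7)/2 = 4.4 m; q_2 = 0.26 × 0.39 × 4.4 = 0.4462 m³/s
w_3 = (14.6 − 6.1)/2 = 4.25 m; q_3 = 0.45 × 0.80 × 4.25 = 1.530 m³/s
w_4 = (17.3 − 11.5)/2 = 2.9 m; q_4 = 0.36 × 0.65 × 2.9 = 0.6786 m³/s
w_5 = (24.7 − 14.6)/2 = 5.05 m; q_5 = 0.35 × 0.57 × 5.05 = 1.007 m³/s
w_6 = (24.7 − 17.3)/2 = 3.7 m; q_6 = 0.18 × 0.20 × 3.7 = 0.1332 m³/s
Q = Σ qᵢ = 3.847 m³/s
= 3.847 × 3600 = 13850 m³/h

13900 m³/h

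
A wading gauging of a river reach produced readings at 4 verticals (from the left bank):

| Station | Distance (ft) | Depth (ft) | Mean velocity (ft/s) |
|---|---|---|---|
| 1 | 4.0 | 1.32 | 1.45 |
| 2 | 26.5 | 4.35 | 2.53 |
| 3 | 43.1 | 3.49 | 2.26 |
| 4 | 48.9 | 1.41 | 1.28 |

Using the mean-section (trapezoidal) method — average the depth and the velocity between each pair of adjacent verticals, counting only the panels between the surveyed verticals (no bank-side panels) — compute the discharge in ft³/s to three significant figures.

308 ft³/s

Panel 1-2: Δb = 22.5 ft, d̄ = (1.32+4.35)/2 = 2.835, v̄ = (1.45+2.53)/2 = 1.99 → q = 22.5×2.835×1.99 = 126.9 ft³/s
Panel 2-3: Δb = 16.6 ft, d̄ = (4.35+3.49)/2 = 3.92, v̄ = (2.53+2.26)/2 = 2.395 → q = 16.6×3.92×2.395 = 155.8 ft³/s
Panel 3-4: Δb = 5.8 ft, d̄ = (3.49+1.41)/2 = 2.45, v̄ = (2.26+1.28)/2 = 1.77 → q = 5.8×2.45×1.77 = 25.15 ft³/s
Q = Σ q = 307.9 ft³/s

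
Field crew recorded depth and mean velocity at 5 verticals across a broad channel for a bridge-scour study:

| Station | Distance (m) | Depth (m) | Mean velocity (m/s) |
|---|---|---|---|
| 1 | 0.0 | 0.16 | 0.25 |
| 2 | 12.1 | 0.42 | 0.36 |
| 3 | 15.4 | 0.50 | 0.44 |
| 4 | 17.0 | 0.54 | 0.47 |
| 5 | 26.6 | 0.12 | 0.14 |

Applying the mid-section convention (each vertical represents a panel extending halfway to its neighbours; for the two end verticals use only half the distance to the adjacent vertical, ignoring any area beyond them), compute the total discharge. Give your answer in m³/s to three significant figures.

w_1 = (12.1 − 0.0)/2 = 6.05 m; q_1 = 0.25 × 0.16 × 6.05 = 0.2420 m³/s
w_2 = (15.4 − 0.0)/2 = 7.7 m; q_2 = 0.36 × 0.42 × 7.7 = 1.164 m³/s
w_3 = (17.0 − 12.1)/2 = 2.45 m; q_3 = 0.44 × 0.50 × 2.45 = 0.5390 m³/s
w_4 = (26.6 − 15.4)/2 = 5.6 m; q_4 = 0.47 × 0.54 × 5.6 = 1.421 m³/s
w_5 = (26.6 − 17.0)/2 = 4.8 m; q_5 = 0.14 × 0.12 × 4.8 = 0.08064 m³/s
Q = Σ qᵢ = 3.447 m³/s

3.45 m³/s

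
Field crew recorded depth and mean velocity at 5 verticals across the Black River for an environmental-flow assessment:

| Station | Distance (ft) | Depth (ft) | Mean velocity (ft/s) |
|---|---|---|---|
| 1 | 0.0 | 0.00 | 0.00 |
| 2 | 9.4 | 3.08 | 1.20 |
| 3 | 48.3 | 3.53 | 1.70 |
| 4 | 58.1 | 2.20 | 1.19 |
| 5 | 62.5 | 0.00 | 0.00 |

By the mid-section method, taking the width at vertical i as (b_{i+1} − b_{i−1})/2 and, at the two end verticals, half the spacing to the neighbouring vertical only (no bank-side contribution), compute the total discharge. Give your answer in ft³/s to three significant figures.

254 ft³/s

w_2 = (48.3 − 0.0)/2 = 24.15 ft; q_2 = 1.20 × 3.08 × 24.15 = 89.26 ft³/s
w_3 = (58.1 − 9.4)/2 = 24.35 ft; q_3 = 1.70 × 3.53 × 24.35 = 146.1 ft³/s
w_4 = (62.5 − 48.3)/2 = 7.1 ft; q_4 = 1.19 × 2.20 × 7.1 = 18.59 ft³/s
Stations 1, 5 contribute zero (depth or velocity is 0).
Q = Σ qᵢ = 254.0 ft³/s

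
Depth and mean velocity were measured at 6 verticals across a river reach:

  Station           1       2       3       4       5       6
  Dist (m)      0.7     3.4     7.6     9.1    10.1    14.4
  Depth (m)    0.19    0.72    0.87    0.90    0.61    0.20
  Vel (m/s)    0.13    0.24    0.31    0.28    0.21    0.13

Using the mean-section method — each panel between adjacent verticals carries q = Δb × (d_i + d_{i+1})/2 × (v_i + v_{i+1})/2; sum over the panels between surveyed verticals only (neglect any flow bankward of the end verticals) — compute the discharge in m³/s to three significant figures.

2.02 m³/s

Panel 1-2: Δb = 2.7 m, d̄ = (0.19+0.72)/2 = 0.455, v̄ = (0.13+0.24)/2 = 0.185 → q = 2.7×0.455×0.185 = 0.2273 m³/s
Panel 2-3: Δb = 4.2 m, d̄ = (0.72+0.87)/2 = 0.795, v̄ = (0.24+0.31)/2 = 0.275 → q = 4.2×0.795×0.275 = 0.9182 m³/s
Panel 3-4: Δb = 1.5 m, d̄ = (0.87+0.90)/2 = 0.885, v̄ = (0.31+0.28)/2 = 0.295 → q = 1.5×0.885×0.295 = 0.3916 m³/s
Panel 4-5: Δb = 1 m, d̄ = (0.90+0.61)/2 = 0.755, v̄ = (0.28+0.21)/2 = 0.245 → q = 1×0.755×0.245 = 0.1850 m³/s
Panel 5-6: Δb = 4.3 m, d̄ = (0.61+0.20)/2 = 0.405, v̄ = (0.21+0.13)/2 = 0.17 → q = 4.3×0.405×0.17 = 0.2961 m³/s
Q = Σ q = 2.018 m³/s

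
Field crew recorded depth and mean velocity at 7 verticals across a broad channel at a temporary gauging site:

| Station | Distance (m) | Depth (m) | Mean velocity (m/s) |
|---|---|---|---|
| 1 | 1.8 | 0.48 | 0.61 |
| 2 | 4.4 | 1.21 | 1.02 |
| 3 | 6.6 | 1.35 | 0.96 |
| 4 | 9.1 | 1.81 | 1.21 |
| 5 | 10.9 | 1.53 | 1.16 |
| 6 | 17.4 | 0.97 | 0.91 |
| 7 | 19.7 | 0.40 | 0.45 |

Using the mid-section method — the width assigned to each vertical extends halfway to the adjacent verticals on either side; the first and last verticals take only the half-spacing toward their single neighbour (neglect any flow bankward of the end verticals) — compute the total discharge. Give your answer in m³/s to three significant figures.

w_1 = (4.4 − 1.8)/2 = 1.3 m; q_1 = 0.61 × 0.48 × 1.3 = 0.3806 m³/s
w_2 = (6.6 − 1.8)/2 = 2.4 m; q_2 = 1.02 × 1.21 × 2.4 = 2.962 m³/s
w_3 = (9.1 − 4.4)/2 = 2.35 m; q_3 = 0.96 × 1.35 × 2.35 = 3.046 m³/s
w_4 = (10.9 − 6.6)/2 = 2.15 m; q_4 = 1.21 × 1.81 × 2.15 = 4.709 m³/s
w_5 = (17.4 − 9.1)/2 = 4.15 m; q_5 = 1.16 × 1.53 × 4.15 = 7.365 m³/s
w_6 = (19.7 − 10.9)/2 = 4.4 m; q_6 = 0.91 × 0.97 × 4.4 = 3.884 m³/s
w_7 = (19.7 − 17.4)/2 = 1.15 m; q_7 = 0.45 × 0.40 × 1.15 = 0.2070 m³/s
Q = Σ qᵢ = 22.55 m³/s

22.6 m³/s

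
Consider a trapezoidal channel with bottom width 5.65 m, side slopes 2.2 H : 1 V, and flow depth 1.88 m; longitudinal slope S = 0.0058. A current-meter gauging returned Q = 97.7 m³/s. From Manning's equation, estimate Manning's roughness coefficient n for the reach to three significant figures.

0.0166

A = (b + z·y)·y = (5.65 + 2.2×1.88)×1.88 = 18.40 m²
P = b + 2y√(1+z²) = 5.65 + 2×1.88×√(1+2.2²) = 14.74 m
R = A/P = 18.40/14.74 = 1.248 m
n = (1/Q)·A·R^(2/3)·S^(1/2) = (1/97.7) × 18.40 × 1.159 × 0.07616 = 0.01663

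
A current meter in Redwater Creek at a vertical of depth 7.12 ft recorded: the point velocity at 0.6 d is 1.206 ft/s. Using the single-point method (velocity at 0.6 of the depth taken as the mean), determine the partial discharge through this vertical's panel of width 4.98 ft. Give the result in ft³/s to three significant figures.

v̄ = v₀.₆ = 1.206 ft/s
q = v̄ × d × w = 1.206 × 7.12 × 4.98 = 42.76 ft³/s

42.8 ft³/s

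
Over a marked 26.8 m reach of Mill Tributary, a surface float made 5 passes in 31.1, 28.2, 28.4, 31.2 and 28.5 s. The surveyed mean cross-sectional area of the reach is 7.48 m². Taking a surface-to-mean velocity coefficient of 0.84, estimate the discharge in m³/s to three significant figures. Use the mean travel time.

5.71 m³/s

t̄ = (31.1 + 28.2 + 28.4 + 31.2 + 28.5) / 5 = 29.48 s
v_surface = L / t̄ = 26.8 / 29.48 = 0.9091 m/s
v_mean = 0.84 × 0.9091 = 0.7636 m/s
Q = A × v_mean = 7.48 × 0.7636 = 5.712 m³/s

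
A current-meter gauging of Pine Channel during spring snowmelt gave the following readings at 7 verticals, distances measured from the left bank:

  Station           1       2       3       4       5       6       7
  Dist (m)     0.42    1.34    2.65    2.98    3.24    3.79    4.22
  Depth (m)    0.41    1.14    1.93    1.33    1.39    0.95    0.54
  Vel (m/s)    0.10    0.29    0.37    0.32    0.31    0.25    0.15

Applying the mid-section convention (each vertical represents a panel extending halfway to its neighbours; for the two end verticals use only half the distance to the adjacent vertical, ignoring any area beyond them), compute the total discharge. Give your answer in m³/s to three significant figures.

1.41 m³/s

w_1 = (1.34 − 0.42)/2 = 0.46 m; q_1 = 0.10 × 0.41 × 0.46 = 0.01886 m³/s
w_2 = (2.65 − 0.42)/2 = 1.115 m; q_2 = 0.29 × 1.14 × 1.115 = 0.3686 m³/s
w_3 = (2.98 − 1.34)/2 = 0.82 m; q_3 = 0.37 × 1.93 × 0.82 = 0.5856 m³/s
w_4 = (3.24 − 2.65)/2 = 0.295 m; q_4 = 0.32 × 1.33 × 0.295 = 0.1256 m³/s
w_5 = (3.79 − 2.98)/2 = 0.405 m; q_5 = 0.31 × 1.39 × 0.405 = 0.1745 m³/s
w_6 = (4.22 − 3.24)/2 = 0.49 m; q_6 = 0.25 × 0.95 × 0.49 = 0.1164 m³/s
w_7 = (4.22 − 3.79)/2 = 0.215 m; q_7 = 0.15 × 0.54 × 0.215 = 0.01742 m³/s
Q = Σ qᵢ = 1.407 m³/s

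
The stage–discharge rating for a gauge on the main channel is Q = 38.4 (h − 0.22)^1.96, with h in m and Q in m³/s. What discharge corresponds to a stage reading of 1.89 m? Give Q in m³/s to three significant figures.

105 m³/s

Q = 38.4 × (1.89 − 0.22)^1.96 = 38.4 × 1.67^1.96 = 104.9 m³/s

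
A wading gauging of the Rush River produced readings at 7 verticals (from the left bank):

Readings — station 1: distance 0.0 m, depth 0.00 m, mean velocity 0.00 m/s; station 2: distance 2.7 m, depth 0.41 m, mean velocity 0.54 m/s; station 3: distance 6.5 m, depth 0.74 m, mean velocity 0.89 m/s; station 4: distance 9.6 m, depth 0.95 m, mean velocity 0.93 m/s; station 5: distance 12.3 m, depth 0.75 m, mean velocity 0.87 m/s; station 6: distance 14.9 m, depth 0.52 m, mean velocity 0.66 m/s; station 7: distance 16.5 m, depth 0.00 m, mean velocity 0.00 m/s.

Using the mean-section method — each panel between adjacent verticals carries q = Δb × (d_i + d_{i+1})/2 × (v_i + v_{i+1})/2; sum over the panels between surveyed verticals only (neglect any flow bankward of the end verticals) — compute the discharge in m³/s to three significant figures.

Panel 1-2: Δb = 2.7 m, d̄ = (0.00+0.41)/2 = 0.205, v̄ = (0.00+0.54)/2 = 0.27 → q = 2.7×0.205×0.27 = 0.1494 m³/s
Panel 2-3: Δb = 3.8 m, d̄ = (0.41+0.74)/2 = 0.575, v̄ = (0.54+0.89)/2 = 0.715 → q = 3.8×0.575×0.715 = 1.562 m³/s
Panel 3-4: Δb = 3.1 m, d̄ = (0.74+0.95)/2 = 0.845, v̄ = (0.89+0.93)/2 = 0.91 → q = 3.1×0.845×0.91 = 2.384 m³/s
Panel 4-5: Δb = 2.7 m, d̄ = (0.95+0.75)/2 = 0.85, v̄ = (0.93+0.87)/2 = 0.9 → q = 2.7×0.85×0.9 = 2.066 m³/s
Panel 5-6: Δb = 2.6 m, d̄ = (0.75+0.52)/2 = 0.635, v̄ = (0.87+0.66)/2 = 0.765 → q = 2.6×0.635×0.765 = 1.263 m³/s
Panel 6-7: Δb = 1.6 m, d̄ = (0.52+0.00)/2 = 0.26, v̄ = (0.66+0.00)/2 = 0.33 → q = 1.6×0.26×0.33 = 0.1373 m³/s
Q = Σ q = 7.561 m³/s

7.56 m³/s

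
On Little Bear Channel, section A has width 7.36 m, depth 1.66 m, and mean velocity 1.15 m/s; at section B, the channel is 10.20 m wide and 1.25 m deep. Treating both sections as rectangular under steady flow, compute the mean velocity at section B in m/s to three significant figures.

1.10 m/s

Q = A₁V₁ = (7.36×1.66) × 1.15 = 14.05 m³/s
A₂ = 10.20 × 1.25 = 12.75 m²
V₂ = Q/A₂ = 14.05/12.75 = 1.102 m/s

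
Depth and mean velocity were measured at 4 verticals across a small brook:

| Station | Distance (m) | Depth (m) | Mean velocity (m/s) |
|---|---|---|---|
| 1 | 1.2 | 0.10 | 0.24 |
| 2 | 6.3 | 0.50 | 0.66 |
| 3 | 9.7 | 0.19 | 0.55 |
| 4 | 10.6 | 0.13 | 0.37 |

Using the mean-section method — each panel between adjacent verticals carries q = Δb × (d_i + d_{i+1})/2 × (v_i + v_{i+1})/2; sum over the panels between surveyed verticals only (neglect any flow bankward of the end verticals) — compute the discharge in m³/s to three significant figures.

1.46 m³/s

Panel 1-2: Δb = 5.1 m, d̄ = (0.10+0.50)/2 = 0.3, v̄ = (0.24+0.66)/2 = 0.45 → q = 5.1×0.3×0.45 = 0.6885 m³/s
Panel 2-3: Δb = 3.4 m, d̄ = (0.50+0.19)/2 = 0.345, v̄ = (0.66+0.55)/2 = 0.605 → q = 3.4×0.345×0.605 = 0.7097 m³/s
Panel 3-4: Δb = 0.9 m, d̄ = (0.19+0.13)/2 = 0.16, v̄ = (0.55+0.37)/2 = 0.46 → q = 0.9×0.16×0.46 = 0.06624 m³/s
Q = Σ q = 1.464 m³/s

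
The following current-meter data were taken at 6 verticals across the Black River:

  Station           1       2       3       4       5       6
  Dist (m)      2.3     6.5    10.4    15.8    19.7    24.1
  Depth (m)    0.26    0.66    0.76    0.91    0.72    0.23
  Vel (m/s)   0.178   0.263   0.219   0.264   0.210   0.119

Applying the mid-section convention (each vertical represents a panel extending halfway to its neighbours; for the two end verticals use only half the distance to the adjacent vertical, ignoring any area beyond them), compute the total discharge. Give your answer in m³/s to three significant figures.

w_1 = (6.5 − 2.3)/2 = 2.1 m; q_1 = 0.178 × 0.26 × 2.1 = 0.09719 m³/s
w_2 = (10.4 − 2.3)/2 = 4.05 m; q_2 = 0.263 × 0.66 × 4.05 = 0.7030 m³/s
w_3 = (15.8 − 6.5)/2 = 4.65 m; q_3 = 0.219 × 0.76 × 4.65 = 0.7739 m³/s
w_4 = (19.7 − 10.4)/2 = 4.65 m; q_4 = 0.264 × 0.91 × 4.65 = 1.117 m³/s
w_5 = (24.1 − 15.8)/2 = 4.15 m; q_5 = 0.210 × 0.72 × 4.15 = 0.6275 m³/s
w_6 = (24.1 − 19.7)/2 = 2.2 m; q_6 = 0.119 × 0.23 × 2.2 = 0.06021 m³/s
Q = Σ qᵢ = 3.379 m³/s

3.38 m³/s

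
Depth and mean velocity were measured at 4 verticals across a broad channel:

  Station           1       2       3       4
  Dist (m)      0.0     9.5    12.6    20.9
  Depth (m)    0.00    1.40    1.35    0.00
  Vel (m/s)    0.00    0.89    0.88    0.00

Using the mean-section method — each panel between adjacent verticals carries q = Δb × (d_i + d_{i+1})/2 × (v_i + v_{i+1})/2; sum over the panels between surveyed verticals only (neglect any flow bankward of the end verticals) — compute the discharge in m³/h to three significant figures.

33100 m³/h

Panel 1-2: Δb = 9.5 m, d̄ = (0.00+1.40)/2 = 0.7, v̄ = (0.00+0.89)/2 = 0.445 → q = 9.5×0.7×0.445 = 2.959 m³/s
Panel 2-3: Δb = 3.1 m, d̄ = (1.40+1.35)/2 = 1.375, v̄ = (0.89+0.88)/2 = 0.885 → q = 3.1×1.375×0.885 = 3.772 m³/s
Panel 3-4: Δb = 8.3 m, d̄ = (1.35+0.00)/2 = 0.675, v̄ = (0.88+0.00)/2 = 0.44 → q = 8.3×0.675×0.44 = 2.465 m³/s
Q = Σ q = 9.197 m³/s
= 9.197 × 3600 = 33110 m³/h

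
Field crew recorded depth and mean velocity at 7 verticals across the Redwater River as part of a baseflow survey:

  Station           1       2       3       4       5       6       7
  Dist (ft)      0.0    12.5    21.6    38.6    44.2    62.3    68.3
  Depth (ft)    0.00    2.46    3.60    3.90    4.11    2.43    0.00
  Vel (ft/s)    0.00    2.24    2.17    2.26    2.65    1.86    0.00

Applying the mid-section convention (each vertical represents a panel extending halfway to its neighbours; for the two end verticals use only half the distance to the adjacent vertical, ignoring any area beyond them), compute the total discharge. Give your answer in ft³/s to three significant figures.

445 ft³/s

w_2 = (21.6 − 0.0)/2 = 10.8 ft; q_2 = 2.24 × 2.46 × 10.8 = 59.51 ft³/s
w_3 = (38.6 − 12.5)/2 = 13.05 ft; q_3 = 2.17 × 3.60 × 13.05 = 101.9 ft³/s
w_4 = (44.2 − 21.6)/2 = 11.3 ft; q_4 = 2.26 × 3.90 × 11.3 = 99.60 ft³/s
w_5 = (62.3 − 38.6)/2 = 11.85 ft; q_5 = 2.65 × 4.11 × 11.85 = 129.1 ft³/s
w_6 = (68.3 − 44.2)/2 = 12.05 ft; q_6 = 1.86 × 2.43 × 12.05 = 54.46 ft³/s
Stations 1, 7 contribute zero (depth or velocity is 0).
Q = Σ qᵢ = 444.6 ft³/s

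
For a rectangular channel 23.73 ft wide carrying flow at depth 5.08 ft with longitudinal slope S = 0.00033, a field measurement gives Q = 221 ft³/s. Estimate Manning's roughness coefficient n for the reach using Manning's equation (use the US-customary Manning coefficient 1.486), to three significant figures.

A = b·y = 23.73 × 5.08 = 120.5 ft²
P = b + 2y = 23.73 + 2×5.08 = 33.89 ft
R = A/P = 120.5/33.89 = 3.557 ft
n = (1.486/Q)·A·R^(2/3)·S^(1/2) = (1.486/221) × 120.5 × 2.330 × 0.01817 = 0.03431

0.0343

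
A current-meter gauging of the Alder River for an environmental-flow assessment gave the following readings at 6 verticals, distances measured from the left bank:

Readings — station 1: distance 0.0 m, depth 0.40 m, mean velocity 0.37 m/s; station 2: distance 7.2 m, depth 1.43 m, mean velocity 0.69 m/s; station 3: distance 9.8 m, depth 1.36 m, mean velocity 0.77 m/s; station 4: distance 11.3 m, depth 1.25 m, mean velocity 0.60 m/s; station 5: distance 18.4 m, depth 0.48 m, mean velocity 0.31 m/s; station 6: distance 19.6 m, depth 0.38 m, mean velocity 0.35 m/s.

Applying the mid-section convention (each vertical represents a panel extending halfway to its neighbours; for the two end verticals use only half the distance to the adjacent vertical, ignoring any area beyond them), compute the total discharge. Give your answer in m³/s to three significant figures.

11.4 m³/s

w_1 = (7.2 − 0.0)/2 = 3.6 m; q_1 = 0.37 × 0.40 × 3.6 = 0.5328 m³/s
w_2 = (9.8 − 0.0)/2 = 4.9 m; q_2 = 0.69 × 1.43 × 4.9 = 4.835 m³/s
w_3 = (11.3 − 7.2)/2 = 2.05 m; q_3 = 0.77 × 1.36 × 2.05 = 2.147 m³/s
w_4 = (18.4 − 9.8)/2 = 4.3 m; q_4 = 0.60 × 1.25 × 4.3 = 3.225 m³/s
w_5 = (19.6 − 11.3)/2 = 4.15 m; q_5 = 0.31 × 0.48 × 4.15 = 0.6175 m³/s
w_6 = (19.6 − 18.4)/2 = 0.6 m; q_6 = 0.35 × 0.38 × 0.6 = 0.07980 m³/s
Q = Σ qᵢ = 11.44 m³/s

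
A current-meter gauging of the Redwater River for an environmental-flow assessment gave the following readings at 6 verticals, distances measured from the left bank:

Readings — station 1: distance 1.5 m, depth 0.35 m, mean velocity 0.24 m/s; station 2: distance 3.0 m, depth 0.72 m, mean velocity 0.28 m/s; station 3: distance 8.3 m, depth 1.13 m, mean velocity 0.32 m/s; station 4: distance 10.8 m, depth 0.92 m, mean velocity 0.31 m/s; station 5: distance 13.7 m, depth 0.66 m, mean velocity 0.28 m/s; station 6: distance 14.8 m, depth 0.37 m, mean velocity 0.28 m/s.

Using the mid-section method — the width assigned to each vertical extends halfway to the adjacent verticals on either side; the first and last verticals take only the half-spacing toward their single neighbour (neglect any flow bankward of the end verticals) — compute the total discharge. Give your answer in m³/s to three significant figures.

3.36 m³/s

w_1 = (3.0 − 1.5)/2 = 0.75 m; q_1 = 0.24 × 0.35 × 0.75 = 0.06300 m³/s
w_2 = (8.3 − 1.5)/2 = 3.4 m; q_2 = 0.28 × 0.72 × 3.4 = 0.6854 m³/s
w_3 = (10.8 − 3.0)/2 = 3.9 m; q_3 = 0.32 × 1.13 × 3.9 = 1.410 m³/s
w_4 = (13.7 − 8.3)/2 = 2.7 m; q_4 = 0.31 × 0.92 × 2.7 = 0.7700 m³/s
w_5 = (14.8 − 10.8)/2 = 2 m; q_5 = 0.28 × 0.66 × 2 = 0.3696 m³/s
w_6 = (14.8 − 13.7)/2 = 0.55 m; q_6 = 0.28 × 0.37 × 0.55 = 0.05698 m³/s
Q = Σ qᵢ = 3.355 m³/s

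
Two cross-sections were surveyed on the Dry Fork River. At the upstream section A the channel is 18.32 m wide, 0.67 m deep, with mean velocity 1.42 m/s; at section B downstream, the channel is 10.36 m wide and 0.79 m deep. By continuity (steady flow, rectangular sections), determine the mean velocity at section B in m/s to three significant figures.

2.13 m/s

Q = A₁V₁ = (18.32×0.67) × 1.42 = 17.43 m³/s
A₂ = 10.36 × 0.79 = 8.184 m²
V₂ = Q/A₂ = 17.43/8.184 = 2.130 m/s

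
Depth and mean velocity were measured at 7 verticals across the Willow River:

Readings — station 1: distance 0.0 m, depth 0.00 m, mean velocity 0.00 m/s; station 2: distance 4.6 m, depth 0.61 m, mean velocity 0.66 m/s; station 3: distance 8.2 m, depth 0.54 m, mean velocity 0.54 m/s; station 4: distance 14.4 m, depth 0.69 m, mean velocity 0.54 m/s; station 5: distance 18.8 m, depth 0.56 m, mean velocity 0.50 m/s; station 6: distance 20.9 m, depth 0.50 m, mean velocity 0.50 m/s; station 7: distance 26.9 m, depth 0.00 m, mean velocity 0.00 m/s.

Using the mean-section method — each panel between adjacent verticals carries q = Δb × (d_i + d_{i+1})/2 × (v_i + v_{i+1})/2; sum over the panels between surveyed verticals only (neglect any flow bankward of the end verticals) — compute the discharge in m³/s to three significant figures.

Panel 1-2: Δb = 4.6 m, d̄ = (0.00+0.61)/2 = 0.305, v̄ = (0.00+0.66)/2 = 0.33 → q = 4.6×0.305×0.33 = 0.4630 m³/s
Panel 2-3: Δb = 3.6 m, d̄ = (0.61+0.54)/2 = 0.575, v̄ = (0.66+0.54)/2 = 0.6 → q = 3.6×0.575×0.6 = 1.242 m³/s
Panel 3-4: Δb = 6.2 m, d̄ = (0.54+0.69)/2 = 0.615, v̄ = (0.54+0.54)/2 = 0.54 → q = 6.2×0.615×0.54 = 2.059 m³/s
Panel 4-5: Δb = 4.4 m, d̄ = (0.69+0.56)/2 = 0.625, v̄ = (0.54+0.50)/2 = 0.52 → q = 4.4×0.625×0.52 = 1.430 m³/s
Panel 5-6: Δb = 2.1 m, d̄ = (0.56+0.50)/2 = 0.53, v̄ = (0.50+0.50)/2 = 0.5 → q = 2.1×0.53×0.5 = 0.5565 m³/s
Panel 6-7: Δb = 6 m, d̄ = (0.50+0.00)/2 = 0.25, v̄ = (0.50+0.00)/2 = 0.25 → q = 6×0.25×0.25 = 0.3750 m³/s
Q = Σ q = 6.126 m³/s

6.13 m³/s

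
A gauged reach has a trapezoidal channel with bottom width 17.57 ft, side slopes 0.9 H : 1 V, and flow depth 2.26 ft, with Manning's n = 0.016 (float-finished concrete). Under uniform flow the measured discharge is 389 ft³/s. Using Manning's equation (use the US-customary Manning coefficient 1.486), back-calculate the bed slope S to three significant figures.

0.00387

A = (b + z·y)·y = (17.57 + 0.9×2.26)×2.26 = 44.31 ft²
P = b + 2y√(1+z²) = 17.57 + 2×2.26×√(1+0.9²) = 23.65 ft
R = A/P = 44.31/23.65 = 1.873 ft
S = (Q·n / (1.486·A·R^(2/3)))² = (389×0.016 / (1.486×44.31×1.520))² = 0.003870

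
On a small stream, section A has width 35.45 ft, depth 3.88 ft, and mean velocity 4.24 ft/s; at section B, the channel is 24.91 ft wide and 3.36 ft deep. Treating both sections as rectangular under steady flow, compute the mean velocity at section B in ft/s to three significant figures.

6.97 ft/s

Q = A₁V₁ = (35.45×3.88) × 4.24 = 583.2 ft³/s
A₂ = 24.91 × 3.36 = 83.70 ft²
V₂ = Q/A₂ = 583.2/83.70 = 6.968 ft/s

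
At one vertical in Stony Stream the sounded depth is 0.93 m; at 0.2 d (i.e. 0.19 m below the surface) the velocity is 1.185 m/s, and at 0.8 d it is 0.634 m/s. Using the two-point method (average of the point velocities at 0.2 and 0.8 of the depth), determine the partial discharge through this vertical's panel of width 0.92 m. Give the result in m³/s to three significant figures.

v̄ = (1.185 + 0.634) / 2 = 0.9095 m/s
q = v̄ × d × w = 0.9095 × 0.93 × 0.92 = 0.7782 m³/s

0.778 m³/s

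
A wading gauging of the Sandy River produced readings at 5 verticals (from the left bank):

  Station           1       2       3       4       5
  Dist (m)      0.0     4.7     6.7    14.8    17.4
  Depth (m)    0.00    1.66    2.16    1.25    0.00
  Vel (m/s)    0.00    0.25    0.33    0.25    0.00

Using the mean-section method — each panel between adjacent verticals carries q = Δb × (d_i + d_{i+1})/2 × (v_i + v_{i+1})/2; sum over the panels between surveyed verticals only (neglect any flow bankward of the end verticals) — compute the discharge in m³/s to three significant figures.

5.80 m³/s

Panel 1-2: Δb = 4.7 m, d̄ = (0.00+1.66)/2 = 0.83, v̄ = (0.00+0.25)/2 = 0.125 → q = 4.7×0.83×0.125 = 0.4876 m³/s
Panel 2-3: Δb = 2 m, d̄ = (1.66+2.16)/2 = 1.91, v̄ = (0.25+0.33)/2 = 0.29 → q = 2×1.91×0.29 = 1.108 m³/s
Panel 3-4: Δb = 8.1 m, d̄ = (2.16+1.25)/2 = 1.705, v̄ = (0.33+0.25)/2 = 0.29 → q = 8.1×1.705×0.29 = 4.005 m³/s
Panel 4-5: Δb = 2.6 m, d̄ = (1.25+0.00)/2 = 0.625, v̄ = (0.25+0.00)/2 = 0.125 → q = 2.6×0.625×0.125 = 0.2031 m³/s
Q = Σ q = 5.804 m³/s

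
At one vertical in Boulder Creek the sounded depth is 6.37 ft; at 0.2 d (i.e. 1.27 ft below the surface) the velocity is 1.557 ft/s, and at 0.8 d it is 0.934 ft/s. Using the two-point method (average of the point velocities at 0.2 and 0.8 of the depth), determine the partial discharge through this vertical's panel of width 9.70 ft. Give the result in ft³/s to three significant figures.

77.0 ft³/s

v̄ = (1.557 + 0.934) / 2 = 1.246 ft/s
q = v̄ × d × w = 1.246 × 6.37 × 9.70 = 76.96 ft³/s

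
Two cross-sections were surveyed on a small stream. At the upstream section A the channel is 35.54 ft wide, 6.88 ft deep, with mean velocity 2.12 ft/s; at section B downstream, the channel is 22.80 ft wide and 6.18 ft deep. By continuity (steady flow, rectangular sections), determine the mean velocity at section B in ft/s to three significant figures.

3.68 ft/s

Q = A₁V₁ = (35.54×6.88) × 2.12 = 518.4 ft³/s
A₂ = 22.80 × 6.18 = 140.9 ft²
V₂ = Q/A₂ = 518.4/140.9 = 3.679 ft/s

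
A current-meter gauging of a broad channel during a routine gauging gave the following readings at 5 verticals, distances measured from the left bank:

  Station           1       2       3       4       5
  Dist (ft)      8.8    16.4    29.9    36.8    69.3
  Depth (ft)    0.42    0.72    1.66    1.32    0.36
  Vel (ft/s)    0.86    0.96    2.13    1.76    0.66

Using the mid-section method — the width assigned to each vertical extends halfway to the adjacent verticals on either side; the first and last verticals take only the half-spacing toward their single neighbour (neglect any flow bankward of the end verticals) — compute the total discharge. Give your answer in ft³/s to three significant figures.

w_1 = (16.4 − 8.8)/2 = 3.8 ft; q_1 = 0.86 × 0.42 × 3.8 = 1.373 ft³/s
w_2 = (29.9 − 8.8)/2 = 10.55 ft; q_2 = 0.96 × 0.72 × 10.55 = 7.292 ft³/s
w_3 = (36.8 − 16.4)/2 = 10.2 ft; q_3 = 2.13 × 1.66 × 10.2 = 36.07 ft³/s
w_4 = (69.3 − 29.9)/2 = 19.7 ft; q_4 = 1.76 × 1.32 × 19.7 = 45.77 ft³/s
w_5 = (69.3 − 36.8)/2 = 16.25 ft; q_5 = 0.66 × 0.36 × 16.25 = 3.861 ft³/s
Q = Σ qᵢ = 94.36 ft³/s

94.4 ft³/s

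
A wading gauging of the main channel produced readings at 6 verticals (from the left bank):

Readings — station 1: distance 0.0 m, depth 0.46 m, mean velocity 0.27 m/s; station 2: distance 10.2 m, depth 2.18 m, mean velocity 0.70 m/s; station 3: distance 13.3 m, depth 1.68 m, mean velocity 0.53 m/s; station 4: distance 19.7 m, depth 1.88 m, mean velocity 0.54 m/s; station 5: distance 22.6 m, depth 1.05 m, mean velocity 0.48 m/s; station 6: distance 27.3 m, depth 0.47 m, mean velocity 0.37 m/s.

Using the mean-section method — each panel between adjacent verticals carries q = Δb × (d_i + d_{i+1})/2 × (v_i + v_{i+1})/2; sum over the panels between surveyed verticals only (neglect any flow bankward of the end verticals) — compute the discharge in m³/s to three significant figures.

20.0 m³/s

Panel 1-2: Δb = 10.2 m, d̄ = (0.46+2.18)/2 = 1.32, v̄ = (0.27+0.70)/2 = 0.485 → q = 10.2×1.32×0.485 = 6.530 m³/s
Panel 2-3: Δb = 3.1 m, d̄ = (2.18+1.68)/2 = 1.93, v̄ = (0.70+0.53)/2 = 0.615 → q = 3.1×1.93×0.615 = 3.680 m³/s
Panel 3-4: Δb = 6.4 m, d̄ = (1.68+1.88)/2 = 1.78, v̄ = (0.53+0.54)/2 = 0.535 → q = 6.4×1.78×0.535 = 6.095 m³/s
Panel 4-5: Δb = 2.9 m, d̄ = (1.88+1.05)/2 = 1.465, v̄ = (0.54+0.48)/2 = 0.51 → q = 2.9×1.465×0.51 = 2.167 m³/s
Panel 5-6: Δb = 4.7 m, d̄ = (1.05+0.47)/2 = 0.76, v̄ = (0.48+0.37)/2 = 0.425 → q = 4.7×0.76×0.425 = 1.518 m³/s
Q = Σ q = 19.99 m³/s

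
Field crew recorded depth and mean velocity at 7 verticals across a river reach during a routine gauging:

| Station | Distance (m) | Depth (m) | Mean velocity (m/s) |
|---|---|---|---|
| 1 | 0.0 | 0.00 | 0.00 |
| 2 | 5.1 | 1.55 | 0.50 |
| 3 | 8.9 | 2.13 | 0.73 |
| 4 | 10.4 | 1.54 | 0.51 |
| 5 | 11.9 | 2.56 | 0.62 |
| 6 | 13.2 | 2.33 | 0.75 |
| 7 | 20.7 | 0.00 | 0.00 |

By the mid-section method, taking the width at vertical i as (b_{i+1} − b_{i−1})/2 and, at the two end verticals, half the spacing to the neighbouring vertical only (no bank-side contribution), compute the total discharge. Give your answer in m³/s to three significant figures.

w_2 = (8.9 − 0.0)/2 = 4.45 m; q_2 = 0.50 × 1.55 × 4.45 = 3.449 m³/s
w_3 = (10.4 − 5.1)/2 = 2.65 m; q_3 = 0.73 × 2.13 × 2.65 = 4.120 m³/s
w_4 = (11.9 − 8.9)/2 = 1.5 m; q_4 = 0.51 × 1.54 × 1.5 = 1.178 m³/s
w_5 = (13.2 − 10.4)/2 = 1.4 m; q_5 = 0.62 × 2.56 × 1.4 = 2.222 m³/s
w_6 = (20.7 − 11.9)/2 = 4.4 m; q_6 = 0.75 × 2.33 × 4.4 = 7.689 m³/s
Stations 1, 7 contribute zero (depth or velocity is 0).
Q = Σ qᵢ = 18.66 m³/s

18.7 m³/s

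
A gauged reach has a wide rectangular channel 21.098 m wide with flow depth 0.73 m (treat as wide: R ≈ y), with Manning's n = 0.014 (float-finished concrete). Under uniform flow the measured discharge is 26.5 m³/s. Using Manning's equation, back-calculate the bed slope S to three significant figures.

0.000883

A = b·y = 21.098 × 0.73 = 15.40 m²
Wide channel: R ≈ y = 0.73 m
S = (Q·n / (1·A·R^(2/3)))² = (26.5×0.014 / (1×15.40×0.8107))² = 0.0008828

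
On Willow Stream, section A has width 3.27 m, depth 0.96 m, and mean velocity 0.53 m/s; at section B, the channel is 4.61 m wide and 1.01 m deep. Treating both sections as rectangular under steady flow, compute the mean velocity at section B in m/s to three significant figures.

0.357 m/s

Q = A₁V₁ = (3.27×0.96) × 0.53 = 1.664 m³/s
A₂ = 4.61 × 1.01 = 4.656 m²
V₂ = Q/A₂ = 1.664/4.656 = 0.3573 m/s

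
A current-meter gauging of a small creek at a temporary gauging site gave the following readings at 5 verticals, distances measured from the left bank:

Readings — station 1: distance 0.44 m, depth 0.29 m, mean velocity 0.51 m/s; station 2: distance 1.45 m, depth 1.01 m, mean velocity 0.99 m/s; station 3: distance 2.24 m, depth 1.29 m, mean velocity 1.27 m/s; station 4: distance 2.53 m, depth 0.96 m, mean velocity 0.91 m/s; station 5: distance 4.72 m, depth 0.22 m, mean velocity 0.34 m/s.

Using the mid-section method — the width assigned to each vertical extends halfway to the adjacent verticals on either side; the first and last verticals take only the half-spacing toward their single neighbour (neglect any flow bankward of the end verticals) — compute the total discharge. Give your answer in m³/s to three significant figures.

3.02 m³/s

w_1 = (1.45 − 0.44)/2 = 0.505 m; q_1 = 0.51 × 0.29 × 0.505 = 0.07469 m³/s
w_2 = (2.24 − 0.44)/2 = 0.9 m; q_2 = 0.99 × 1.01 × 0.9 = 0.8999 m³/s
w_3 = (2.53 − 1.45)/2 = 0.54 m; q_3 = 1.27 × 1.29 × 0.54 = 0.8847 m³/s
w_4 = (4.72 − 2.24)/2 = 1.24 m; q_4 = 0.91 × 0.96 × 1.24 = 1.083 m³/s
w_5 = (4.72 − 2.53)/2 = 1.095 m; q_5 = 0.34 × 0.22 × 1.095 = 0.08191 m³/s
Q = Σ qᵢ = 3.024 m³/s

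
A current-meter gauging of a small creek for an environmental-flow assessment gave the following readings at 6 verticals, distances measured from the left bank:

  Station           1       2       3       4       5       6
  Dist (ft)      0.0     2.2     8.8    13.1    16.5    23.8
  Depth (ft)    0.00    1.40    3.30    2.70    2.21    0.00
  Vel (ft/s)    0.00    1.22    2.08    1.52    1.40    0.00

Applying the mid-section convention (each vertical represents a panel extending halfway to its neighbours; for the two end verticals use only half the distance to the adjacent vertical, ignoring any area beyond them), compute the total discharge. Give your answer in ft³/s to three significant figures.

w_2 = (8.8 − 0.0)/2 = 4.4 ft; q_2 = 1.22 × 1.40 × 4.4 = 7.515 ft³/s
w_3 = (13.1 − 2.2)/2 = 5.45 ft; q_3 = 2.08 × 3.30 × 5.45 = 37.41 ft³/s
w_4 = (16.5 − 8.8)/2 = 3.85 ft; q_4 = 1.52 × 2.70 × 3.85 = 15.80 ft³/s
w_5 = (23.8 − 13.1)/2 = 5.35 ft; q_5 = 1.40 × 2.21 × 5.35 = 16.55 ft³/s
Stations 1, 6 contribute zero (depth or velocity is 0).
Q = Σ qᵢ = 77.28 ft³/s

77.3 ft³/s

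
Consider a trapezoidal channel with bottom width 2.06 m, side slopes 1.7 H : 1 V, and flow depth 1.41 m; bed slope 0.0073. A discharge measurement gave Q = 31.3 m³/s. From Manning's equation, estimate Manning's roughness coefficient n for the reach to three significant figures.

0.0151

A = (b + z·y)·y = (2.06 + 1.7×1.41)×1.41 = 6.284 m²
P = b + 2y√(1+z²) = 2.06 + 2×1.41×√(1+1.7²) = 7.622 m
R = A/P = 6.284/7.622 = 0.8245 m
n = (1/Q)·A·R^(2/3)·S^(1/2) = (1/31.3) × 6.284 × 0.8793 × 0.08544 = 0.01508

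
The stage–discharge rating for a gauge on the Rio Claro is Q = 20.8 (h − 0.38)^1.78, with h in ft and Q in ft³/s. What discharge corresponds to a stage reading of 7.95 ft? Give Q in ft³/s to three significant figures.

Q = 20.8 × (7.95 − 0.38)^1.78 = 20.8 × 7.57^1.78 = 763.6 ft³/s

764 ft³/s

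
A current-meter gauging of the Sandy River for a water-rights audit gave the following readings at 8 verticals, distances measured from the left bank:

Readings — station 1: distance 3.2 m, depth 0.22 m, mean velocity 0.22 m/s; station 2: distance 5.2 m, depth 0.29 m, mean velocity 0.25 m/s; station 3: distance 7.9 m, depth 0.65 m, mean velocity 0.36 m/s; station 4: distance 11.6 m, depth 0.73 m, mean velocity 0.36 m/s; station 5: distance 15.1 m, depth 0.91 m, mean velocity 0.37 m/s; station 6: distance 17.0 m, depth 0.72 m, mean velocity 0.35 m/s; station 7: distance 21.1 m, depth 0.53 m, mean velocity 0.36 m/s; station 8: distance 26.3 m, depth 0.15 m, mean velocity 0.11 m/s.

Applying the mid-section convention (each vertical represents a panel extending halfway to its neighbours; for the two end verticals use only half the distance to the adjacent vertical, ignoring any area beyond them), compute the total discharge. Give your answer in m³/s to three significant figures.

w_1 = (5.2 − 3.2)/2 = 1 m; q_1 = 0.22 × 0.22 × 1 = 0.04840 m³/s
w_2 = (7.9 − 3.2)/2 = 2.35 m; q_2 = 0.25 × 0.29 × 2.35 = 0.1704 m³/s
w_3 = (11.6 − 5.2)/2 = 3.2 m; q_3 = 0.36 × 0.65 × 3.2 = 0.7488 m³/s
w_4 = (15.1 − 7.9)/2 = 3.6 m; q_4 = 0.36 × 0.73 × 3.6 = 0.9461 m³/s
w_5 = (17.0 − 11.6)/2 = 2.7 m; q_5 = 0.37 × 0.91 × 2.7 = 0.9091 m³/s
w_6 = (21.1 − 15.1)/2 = 3 m; q_6 = 0.35 × 0.72 × 3 = 0.7560 m³/s
w_7 = (26.3 − 17.0)/2 = 4.65 m; q_7 = 0.36 × 0.53 × 4.65 = 0.8872 m³/s
w_8 = (26.3 − 21.1)/2 = 2.6 m; q_8 = 0.11 × 0.15 × 2.6 = 0.04290 m³/s
Q = Σ qᵢ = 4.509 m³/s

4.51 m³/s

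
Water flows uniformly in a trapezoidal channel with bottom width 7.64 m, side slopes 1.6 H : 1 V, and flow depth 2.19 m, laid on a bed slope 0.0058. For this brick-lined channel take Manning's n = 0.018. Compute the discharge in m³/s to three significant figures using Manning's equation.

A = (b + z·y)·y = (7.64 + 1.6×2.19)×2.19 = 24.41 m²
P = b + 2y√(1+z²) = 7.64 + 2×2.19×√(1+1.6²) = 15.90 m
R = A/P = 24.41/15.90 = 1.535 m
Q = (1/n)·A·R^(2/3)·S^(1/2) = (1/0.018) × 24.41 × 1.535^(2/3) × 0.0058^(1/2) = 137.4 m³/s

137 m³/s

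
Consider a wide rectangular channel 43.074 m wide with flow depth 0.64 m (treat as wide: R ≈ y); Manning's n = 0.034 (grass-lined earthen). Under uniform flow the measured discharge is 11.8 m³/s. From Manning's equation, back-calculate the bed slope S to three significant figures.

A = b·y = 43.074 × 0.64 = 27.57 m²
Wide channel: R ≈ y = 0.64 m
S = (Q·n / (1·A·R^(2/3)))² = (11.8×0.034 / (1×27.57×0.7427))² = 0.0003840

0.000384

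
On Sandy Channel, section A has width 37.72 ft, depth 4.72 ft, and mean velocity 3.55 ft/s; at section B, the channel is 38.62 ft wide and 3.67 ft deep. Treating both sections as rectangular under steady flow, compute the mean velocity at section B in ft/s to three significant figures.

Q = A₁V₁ = (37.72×4.72) × 3.55 = 632.0 ft³/s
A₂ = 38.62 × 3.67 = 141.7 ft²
V₂ = Q/A₂ = 632.0/141.7 = 4.459 ft/s

4.46 ft/s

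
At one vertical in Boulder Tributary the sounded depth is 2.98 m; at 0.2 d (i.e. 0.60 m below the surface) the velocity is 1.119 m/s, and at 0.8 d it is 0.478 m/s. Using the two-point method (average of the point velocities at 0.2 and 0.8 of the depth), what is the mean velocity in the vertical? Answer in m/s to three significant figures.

0.799 m/s

v̄ = (1.119 + 0.478) / 2 = 0.7985 m/s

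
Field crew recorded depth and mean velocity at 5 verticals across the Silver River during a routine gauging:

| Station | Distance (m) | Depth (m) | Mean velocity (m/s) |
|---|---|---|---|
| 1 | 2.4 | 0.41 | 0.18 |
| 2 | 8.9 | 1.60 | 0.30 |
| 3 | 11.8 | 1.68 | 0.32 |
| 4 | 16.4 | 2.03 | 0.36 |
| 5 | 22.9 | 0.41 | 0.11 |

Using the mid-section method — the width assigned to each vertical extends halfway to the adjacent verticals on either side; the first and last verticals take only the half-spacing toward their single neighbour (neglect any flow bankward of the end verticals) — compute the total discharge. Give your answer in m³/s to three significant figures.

w_1 = (8.9 − 2.4)/2 = 3.25 m; q_1 = 0.18 × 0.41 × 3.25 = 0.2399 m³/s
w_2 = (11.8 − 2.4)/2 = 4.7 m; q_2 = 0.30 × 1.60 × 4.7 = 2.256 m³/s
w_3 = (16.4 − 8.9)/2 = 3.75 m; q_3 = 0.32 × 1.68 × 3.75 = 2.016 m³/s
w_4 = (22.9 − 11.8)/2 = 5.55 m; q_4 = 0.36 × 2.03 × 5.55 = 4.056 m³/s
w_5 = (22.9 − 16.4)/2 = 3.25 m; q_5 = 0.11 × 0.41 × 3.25 = 0.1466 m³/s
Q = Σ qᵢ = 8.714 m³/s

8.71 m³/s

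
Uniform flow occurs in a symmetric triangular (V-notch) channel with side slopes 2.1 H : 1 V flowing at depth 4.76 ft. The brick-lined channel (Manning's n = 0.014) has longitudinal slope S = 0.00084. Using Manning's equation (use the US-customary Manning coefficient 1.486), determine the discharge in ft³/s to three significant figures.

244 ft³/s

A = z·y² = 2.1×4.76² = 47.58 ft²
P = 2y√(1+z²) = 2×4.76×√(1+2.1²) = 22.14 ft
R = A/P = 47.58/22.14 = 2.149 ft
Q = (1.486/n)·A·R^(2/3)·S^(1/2) = (1.486/0.014) × 47.58 × 2.149^(2/3) × 0.00084^(1/2) = 243.7 ft³/s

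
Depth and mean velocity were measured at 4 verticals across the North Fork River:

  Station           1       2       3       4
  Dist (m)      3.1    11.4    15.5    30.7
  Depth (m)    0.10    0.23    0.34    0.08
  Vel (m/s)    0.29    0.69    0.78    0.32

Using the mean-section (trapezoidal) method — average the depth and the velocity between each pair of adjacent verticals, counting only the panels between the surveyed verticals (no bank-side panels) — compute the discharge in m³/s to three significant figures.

3.29 m³/s

Panel 1-2: Δb = 8.3 m, d̄ = (0.10+0.23)/2 = 0.165, v̄ = (0.29+0.69)/2 = 0.49 → q = 8.3×0.165×0.49 = 0.6711 m³/s
Panel 2-3: Δb = 4.1 m, d̄ = (0.23+0.34)/2 = 0.285, v̄ = (0.69+0.78)/2 = 0.735 → q = 4.1×0.285×0.735 = 0.8588 m³/s
Panel 3-4: Δb = 15.2 m, d̄ = (0.34+0.08)/2 = 0.21, v̄ = (0.78+0.32)/2 = 0.55 → q = 15.2×0.21×0.55 = 1.756 m³/s
Q = Σ q = 3.286 m³/s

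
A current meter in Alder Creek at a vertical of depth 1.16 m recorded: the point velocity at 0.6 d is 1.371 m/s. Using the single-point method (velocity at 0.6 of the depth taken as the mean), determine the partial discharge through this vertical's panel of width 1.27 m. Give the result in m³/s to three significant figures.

v̄ = v₀.₆ = 1.371 m/s
q = v̄ × d × w = 1.371 × 1.16 × 1.27 = 2.020 m³/s

2.02 m³/s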